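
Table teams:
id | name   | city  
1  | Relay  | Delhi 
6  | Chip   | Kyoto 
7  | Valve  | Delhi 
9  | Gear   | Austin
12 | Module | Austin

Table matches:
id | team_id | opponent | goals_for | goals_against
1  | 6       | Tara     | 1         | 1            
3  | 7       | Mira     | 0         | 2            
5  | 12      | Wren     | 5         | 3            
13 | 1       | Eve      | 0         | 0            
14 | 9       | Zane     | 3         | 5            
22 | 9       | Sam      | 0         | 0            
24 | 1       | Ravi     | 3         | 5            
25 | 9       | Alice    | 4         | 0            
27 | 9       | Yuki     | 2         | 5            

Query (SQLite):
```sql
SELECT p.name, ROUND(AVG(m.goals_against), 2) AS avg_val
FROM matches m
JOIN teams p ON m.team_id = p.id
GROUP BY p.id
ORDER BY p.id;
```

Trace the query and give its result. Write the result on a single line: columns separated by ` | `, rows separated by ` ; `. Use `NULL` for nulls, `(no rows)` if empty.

Relay | 2.5 ; Chip | 1 ; Valve | 2 ; Gear | 2.5 ; Module | 3

Join each matches row to its teams via team_id.
Group joined rows by teams.id; compute ROUND(AVG(m.goals_against), 2) per group.
  1: ids {13, 24} → ROUND(AVG(m.goals_against), 2)=2.5
  6: ids {1} → ROUND(AVG(m.goals_against), 2)=1
  7: ids {3} → ROUND(AVG(m.goals_against), 2)=2
  9: ids {14, 22, 25, 27} → ROUND(AVG(m.goals_against), 2)=2.5
  12: ids {5} → ROUND(AVG(m.goals_against), 2)=3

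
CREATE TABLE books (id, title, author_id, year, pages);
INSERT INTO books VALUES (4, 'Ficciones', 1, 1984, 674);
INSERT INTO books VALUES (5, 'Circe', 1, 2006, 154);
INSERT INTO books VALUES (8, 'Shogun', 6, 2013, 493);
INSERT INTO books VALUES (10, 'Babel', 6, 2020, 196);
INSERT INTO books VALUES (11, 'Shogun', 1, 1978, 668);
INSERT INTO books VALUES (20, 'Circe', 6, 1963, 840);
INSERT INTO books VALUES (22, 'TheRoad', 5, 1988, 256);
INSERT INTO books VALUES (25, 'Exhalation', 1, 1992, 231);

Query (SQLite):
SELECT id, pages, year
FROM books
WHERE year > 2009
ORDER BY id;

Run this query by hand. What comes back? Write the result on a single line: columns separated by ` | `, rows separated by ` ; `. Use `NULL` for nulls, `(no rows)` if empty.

year > 2009: ids {8, 10}

8 | 493 | 2013 ; 10 | 196 | 2020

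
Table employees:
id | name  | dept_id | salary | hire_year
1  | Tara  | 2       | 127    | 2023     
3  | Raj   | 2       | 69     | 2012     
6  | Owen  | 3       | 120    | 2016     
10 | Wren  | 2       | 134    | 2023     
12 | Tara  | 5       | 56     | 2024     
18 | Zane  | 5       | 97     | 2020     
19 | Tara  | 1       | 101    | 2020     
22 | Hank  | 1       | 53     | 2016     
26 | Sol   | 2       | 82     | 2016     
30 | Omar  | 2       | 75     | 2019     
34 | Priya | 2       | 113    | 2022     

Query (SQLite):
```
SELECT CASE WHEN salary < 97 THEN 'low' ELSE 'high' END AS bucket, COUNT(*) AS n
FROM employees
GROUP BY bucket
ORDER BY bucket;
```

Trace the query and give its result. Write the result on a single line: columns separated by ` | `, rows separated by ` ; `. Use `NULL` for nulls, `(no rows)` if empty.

Bucket rows by salary < 97 → 'low' else 'high'; count each bucket.

high | 6 ; low | 5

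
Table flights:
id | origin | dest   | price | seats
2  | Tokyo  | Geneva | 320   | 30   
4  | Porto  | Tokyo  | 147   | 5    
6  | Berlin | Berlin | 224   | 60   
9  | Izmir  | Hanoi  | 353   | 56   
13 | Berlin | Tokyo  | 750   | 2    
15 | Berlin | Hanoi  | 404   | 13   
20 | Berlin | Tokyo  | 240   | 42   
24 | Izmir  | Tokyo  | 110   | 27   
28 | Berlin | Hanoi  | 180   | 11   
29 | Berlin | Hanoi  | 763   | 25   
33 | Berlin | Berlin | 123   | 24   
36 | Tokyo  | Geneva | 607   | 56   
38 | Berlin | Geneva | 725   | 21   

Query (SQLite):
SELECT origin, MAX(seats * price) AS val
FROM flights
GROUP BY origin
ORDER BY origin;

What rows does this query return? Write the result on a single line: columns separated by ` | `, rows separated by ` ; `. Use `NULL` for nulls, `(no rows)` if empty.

Berlin | 19075 ; Izmir | 19768 ; Porto | 735 ; Tokyo | 33992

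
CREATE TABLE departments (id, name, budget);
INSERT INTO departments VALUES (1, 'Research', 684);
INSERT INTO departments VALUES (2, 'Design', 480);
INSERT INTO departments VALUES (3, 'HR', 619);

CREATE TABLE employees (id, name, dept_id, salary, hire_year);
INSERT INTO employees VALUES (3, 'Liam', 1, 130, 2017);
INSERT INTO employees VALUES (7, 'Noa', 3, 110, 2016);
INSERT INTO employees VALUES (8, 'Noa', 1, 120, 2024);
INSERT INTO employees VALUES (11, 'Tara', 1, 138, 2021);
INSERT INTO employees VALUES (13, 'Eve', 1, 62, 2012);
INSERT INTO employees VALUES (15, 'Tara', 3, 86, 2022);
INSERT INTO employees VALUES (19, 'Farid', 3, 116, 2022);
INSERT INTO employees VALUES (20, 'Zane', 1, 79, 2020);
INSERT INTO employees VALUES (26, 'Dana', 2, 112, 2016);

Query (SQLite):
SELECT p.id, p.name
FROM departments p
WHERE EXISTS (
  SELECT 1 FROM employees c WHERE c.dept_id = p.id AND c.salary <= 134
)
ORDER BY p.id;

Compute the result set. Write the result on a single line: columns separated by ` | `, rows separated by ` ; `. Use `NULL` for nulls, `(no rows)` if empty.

1 | Research ; 2 | Design ; 3 | HR

For each departments row, check whether any employees with matching dept_id has salary <= 134.
Keep rows where that is true.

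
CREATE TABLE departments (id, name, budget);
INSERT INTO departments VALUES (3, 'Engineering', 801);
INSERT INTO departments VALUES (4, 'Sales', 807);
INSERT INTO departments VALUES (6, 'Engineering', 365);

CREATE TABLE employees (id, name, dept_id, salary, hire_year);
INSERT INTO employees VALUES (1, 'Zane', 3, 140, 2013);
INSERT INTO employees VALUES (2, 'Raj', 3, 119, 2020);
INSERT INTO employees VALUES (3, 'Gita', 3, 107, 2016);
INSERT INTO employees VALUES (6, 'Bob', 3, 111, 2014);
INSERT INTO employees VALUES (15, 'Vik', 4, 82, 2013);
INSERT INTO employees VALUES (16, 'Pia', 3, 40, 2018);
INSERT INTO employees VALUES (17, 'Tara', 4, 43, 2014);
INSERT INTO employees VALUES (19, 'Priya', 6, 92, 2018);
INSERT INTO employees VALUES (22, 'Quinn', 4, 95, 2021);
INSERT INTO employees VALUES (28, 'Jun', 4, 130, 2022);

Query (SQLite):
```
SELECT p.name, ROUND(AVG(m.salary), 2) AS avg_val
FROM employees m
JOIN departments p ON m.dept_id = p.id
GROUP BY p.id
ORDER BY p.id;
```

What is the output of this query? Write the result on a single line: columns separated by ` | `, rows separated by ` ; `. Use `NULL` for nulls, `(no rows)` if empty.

Engineering | 103.4 ; Sales | 87.5 ; Engineering | 92

Join each employees row to its departments via dept_id.
Group joined rows by departments.id; compute ROUND(AVG(m.salary), 2) per group.
  3: ids {1, 2, 3, 6, 16} → ROUND(AVG(m.salary), 2)=103.4
  4: ids {15, 17, 22, 28} → ROUND(AVG(m.salary), 2)=87.5
  6: ids {19} → ROUND(AVG(m.salary), 2)=92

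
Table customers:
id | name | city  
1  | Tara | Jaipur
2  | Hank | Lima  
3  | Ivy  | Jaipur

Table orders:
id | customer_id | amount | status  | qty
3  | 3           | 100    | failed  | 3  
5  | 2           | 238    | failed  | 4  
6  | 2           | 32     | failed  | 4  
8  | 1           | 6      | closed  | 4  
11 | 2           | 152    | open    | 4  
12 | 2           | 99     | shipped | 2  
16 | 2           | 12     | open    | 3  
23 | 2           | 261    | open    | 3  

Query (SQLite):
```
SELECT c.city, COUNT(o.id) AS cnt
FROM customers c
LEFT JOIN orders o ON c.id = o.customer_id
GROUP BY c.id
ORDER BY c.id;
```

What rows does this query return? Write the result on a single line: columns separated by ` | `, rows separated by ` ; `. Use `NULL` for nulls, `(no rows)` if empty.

LEFT JOIN keeps every customers row; unmatched ones get NULL for orders columns.
Group by customers.id and compute COUNT(o.id). COUNT(col) of an all-NULL group is 0.
  1: ids {8} → COUNT(o.id)=1
  2: ids {5, 6, 11, 12, 16, 23} → COUNT(o.id)=6
  3: ids {3} → COUNT(o.id)=1

Jaipur | 1 ; Lima | 6 ; Jaipur | 1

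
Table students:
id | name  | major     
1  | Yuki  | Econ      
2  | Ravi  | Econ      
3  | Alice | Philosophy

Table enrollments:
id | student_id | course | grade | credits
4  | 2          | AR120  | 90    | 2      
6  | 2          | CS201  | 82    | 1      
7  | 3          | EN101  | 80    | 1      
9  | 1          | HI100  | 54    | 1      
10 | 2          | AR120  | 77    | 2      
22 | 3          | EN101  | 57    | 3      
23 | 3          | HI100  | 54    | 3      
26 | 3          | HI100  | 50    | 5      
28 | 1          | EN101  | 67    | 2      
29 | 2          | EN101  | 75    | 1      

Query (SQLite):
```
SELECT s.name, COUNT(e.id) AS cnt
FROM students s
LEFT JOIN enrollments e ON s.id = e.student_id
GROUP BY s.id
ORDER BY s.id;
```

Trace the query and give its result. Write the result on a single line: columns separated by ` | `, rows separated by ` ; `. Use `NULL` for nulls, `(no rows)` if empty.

Yuki | 2 ; Ravi | 4 ; Alice | 4

LEFT JOIN keeps every students row; unmatched ones get NULL for enrollments columns.
Group by students.id and compute COUNT(e.id). COUNT(col) of an all-NULL group is 0.
  1: ids {9, 28} → COUNT(e.id)=2
  2: ids {4, 6, 10, 29} → COUNT(e.id)=4
  3: ids {7, 22, 23, 26} → COUNT(e.id)=4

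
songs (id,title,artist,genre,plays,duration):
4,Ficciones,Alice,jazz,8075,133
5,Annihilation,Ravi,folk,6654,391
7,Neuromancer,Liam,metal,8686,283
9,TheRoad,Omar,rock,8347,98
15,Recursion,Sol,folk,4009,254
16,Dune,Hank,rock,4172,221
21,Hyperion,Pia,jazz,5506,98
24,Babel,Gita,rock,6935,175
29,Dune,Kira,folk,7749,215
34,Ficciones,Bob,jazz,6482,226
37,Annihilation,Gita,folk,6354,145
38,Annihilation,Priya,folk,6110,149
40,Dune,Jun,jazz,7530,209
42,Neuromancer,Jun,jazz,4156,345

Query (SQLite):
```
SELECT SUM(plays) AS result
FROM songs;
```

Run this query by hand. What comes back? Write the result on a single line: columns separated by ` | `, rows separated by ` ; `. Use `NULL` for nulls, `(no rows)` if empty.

All plays values: [8075, 6654, 8686, 8347, 4009, 4172, 5506, 6935, 7749, 6482, 6354, 6110, 7530, 4156].
SUM of non-NULL values = 90765.

90765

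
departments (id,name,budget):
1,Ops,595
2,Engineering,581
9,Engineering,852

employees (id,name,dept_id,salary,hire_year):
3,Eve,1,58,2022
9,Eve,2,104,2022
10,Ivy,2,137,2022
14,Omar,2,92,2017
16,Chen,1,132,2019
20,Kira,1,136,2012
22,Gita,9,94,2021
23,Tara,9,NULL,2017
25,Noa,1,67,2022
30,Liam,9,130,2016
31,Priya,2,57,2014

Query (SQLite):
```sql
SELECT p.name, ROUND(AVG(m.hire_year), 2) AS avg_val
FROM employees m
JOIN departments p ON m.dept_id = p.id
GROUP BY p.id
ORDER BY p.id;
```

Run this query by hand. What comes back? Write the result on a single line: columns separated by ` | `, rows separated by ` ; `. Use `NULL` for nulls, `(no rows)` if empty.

Ops | 2018.75 ; Engineering | 2018.75 ; Engineering | 2018

Join each employees row to its departments via dept_id.
Group joined rows by departments.id; compute ROUND(AVG(m.hire_year), 2) per group.
  1: ids {3, 16, 20, 25} → ROUND(AVG(m.hire_year), 2)=2018.75
  2: ids {9, 10, 14, 31} → ROUND(AVG(m.hire_year), 2)=2018.75
  9: ids {22, 23, 30} → ROUND(AVG(m.hire_year), 2)=2018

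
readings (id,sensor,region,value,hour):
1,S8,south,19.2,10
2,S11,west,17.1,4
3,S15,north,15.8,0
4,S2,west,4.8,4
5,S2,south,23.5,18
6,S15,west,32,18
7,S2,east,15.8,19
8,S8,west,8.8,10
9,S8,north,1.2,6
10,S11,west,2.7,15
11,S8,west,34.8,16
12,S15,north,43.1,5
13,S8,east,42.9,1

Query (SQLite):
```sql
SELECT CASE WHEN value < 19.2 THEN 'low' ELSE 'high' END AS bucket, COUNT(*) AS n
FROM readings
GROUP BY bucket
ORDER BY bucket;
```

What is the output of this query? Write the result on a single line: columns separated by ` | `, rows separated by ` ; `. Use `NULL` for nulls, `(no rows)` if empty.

Bucket rows by value < 19.2 → 'low' else 'high'; count each bucket.

high | 6 ; low | 7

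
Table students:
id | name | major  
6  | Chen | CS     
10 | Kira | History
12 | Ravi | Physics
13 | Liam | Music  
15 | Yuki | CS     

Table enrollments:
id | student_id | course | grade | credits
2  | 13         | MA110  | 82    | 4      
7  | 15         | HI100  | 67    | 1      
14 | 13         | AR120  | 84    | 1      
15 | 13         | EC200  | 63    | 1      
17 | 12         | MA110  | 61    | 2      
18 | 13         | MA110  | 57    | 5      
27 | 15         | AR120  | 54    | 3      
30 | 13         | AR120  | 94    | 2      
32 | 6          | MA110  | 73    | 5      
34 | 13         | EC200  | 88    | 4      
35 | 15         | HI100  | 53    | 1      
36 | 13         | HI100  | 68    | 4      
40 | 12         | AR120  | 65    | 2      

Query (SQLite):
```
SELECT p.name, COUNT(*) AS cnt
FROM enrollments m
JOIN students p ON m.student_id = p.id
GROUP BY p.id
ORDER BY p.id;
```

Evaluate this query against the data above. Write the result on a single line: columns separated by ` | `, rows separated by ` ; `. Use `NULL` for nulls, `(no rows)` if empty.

Chen | 1 ; Ravi | 2 ; Liam | 7 ; Yuki | 3

Join each enrollments row to its students via student_id.
Group joined rows by students.id; compute COUNT(*) per group.
  6: ids {32} → COUNT(*)=1
  12: ids {17, 40} → COUNT(*)=2
  13: ids {2, 14, 15, 18, 30, 34, 36} → COUNT(*)=7
  15: ids {7, 27, 35} → COUNT(*)=3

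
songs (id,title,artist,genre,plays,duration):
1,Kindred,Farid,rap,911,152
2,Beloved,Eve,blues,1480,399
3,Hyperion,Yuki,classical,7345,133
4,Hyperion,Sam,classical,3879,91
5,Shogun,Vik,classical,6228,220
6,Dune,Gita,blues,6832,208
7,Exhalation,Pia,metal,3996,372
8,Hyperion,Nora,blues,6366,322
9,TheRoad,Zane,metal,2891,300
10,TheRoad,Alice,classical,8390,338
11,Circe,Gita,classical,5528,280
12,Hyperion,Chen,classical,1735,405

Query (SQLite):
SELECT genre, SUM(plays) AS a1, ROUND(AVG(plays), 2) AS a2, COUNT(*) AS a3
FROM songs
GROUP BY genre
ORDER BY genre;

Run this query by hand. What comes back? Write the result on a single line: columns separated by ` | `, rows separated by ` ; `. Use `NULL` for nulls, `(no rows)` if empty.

blues | 14678 | 4892.67 | 3 ; classical | 33105 | 5517.5 | 6 ; metal | 6887 | 3443.5 | 2 ; rap | 911 | 911 | 1

Group songs by genre.
Per group compute: SUM(plays), ROUND(AVG(plays), 2), COUNT(*).
  blues: ids {2, 6, 8} → SUM(plays)=14678, ROUND(AVG(plays), 2)=4892.67, COUNT(*)=3
  classical: ids {3, 4, 5, 10, 11, 12} → SUM(plays)=33105, ROUND(AVG(plays), 2)=5517.5, COUNT(*)=6
  metal: ids {7, 9} → SUM(plays)=6887, ROUND(AVG(plays), 2)=3443.5, COUNT(*)=2
  rap: ids {1} → SUM(plays)=911, ROUND(AVG(plays), 2)=911, COUNT(*)=1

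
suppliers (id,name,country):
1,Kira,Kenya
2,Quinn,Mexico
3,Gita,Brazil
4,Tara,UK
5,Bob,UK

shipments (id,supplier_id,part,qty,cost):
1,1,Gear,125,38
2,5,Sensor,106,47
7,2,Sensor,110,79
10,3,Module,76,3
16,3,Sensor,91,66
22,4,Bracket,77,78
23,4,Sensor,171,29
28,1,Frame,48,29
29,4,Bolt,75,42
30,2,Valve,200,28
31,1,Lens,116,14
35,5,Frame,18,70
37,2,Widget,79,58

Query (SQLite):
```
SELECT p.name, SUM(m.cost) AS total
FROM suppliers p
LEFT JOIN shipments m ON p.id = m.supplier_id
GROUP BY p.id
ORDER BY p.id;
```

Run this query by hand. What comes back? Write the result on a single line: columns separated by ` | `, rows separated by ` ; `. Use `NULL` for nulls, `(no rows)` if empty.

LEFT JOIN keeps every suppliers row; unmatched ones get NULL for shipments columns.
Group by suppliers.id and compute SUM(m.cost). SUM over an all-NULL group is NULL.
  1: ids {1, 28, 31} → SUM(m.cost)=81
  2: ids {7, 30, 37} → SUM(m.cost)=165
  3: ids {10, 16} → SUM(m.cost)=69
  4: ids {22, 23, 29} → SUM(m.cost)=149
  5: ids {2, 35} → SUM(m.cost)=117

Kira | 81 ; Quinn | 165 ; Gita | 69 ; Tara | 149 ; Bob | 117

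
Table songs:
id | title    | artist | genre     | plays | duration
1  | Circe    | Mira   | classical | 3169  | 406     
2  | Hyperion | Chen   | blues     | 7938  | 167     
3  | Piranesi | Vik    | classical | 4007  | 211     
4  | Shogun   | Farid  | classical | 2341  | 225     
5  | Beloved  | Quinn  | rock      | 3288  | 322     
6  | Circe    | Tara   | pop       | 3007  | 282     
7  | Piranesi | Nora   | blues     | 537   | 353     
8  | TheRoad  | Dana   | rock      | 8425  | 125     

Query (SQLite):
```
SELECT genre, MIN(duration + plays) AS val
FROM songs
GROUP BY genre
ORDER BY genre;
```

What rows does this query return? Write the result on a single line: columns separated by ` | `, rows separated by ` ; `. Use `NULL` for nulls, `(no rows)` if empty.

For each row compute duration + plays.
Group by genre; take MIN of the expression per group.
  blues: ids {2, 7} → MIN(duration + plays)=890
  classical: ids {1, 3, 4} → MIN(duration + plays)=2566
  pop: ids {6} → MIN(duration + plays)=3289
  rock: ids {5, 8} → MIN(duration + plays)=3610

blues | 890 ; classical | 2566 ; pop | 3289 ; rock | 3610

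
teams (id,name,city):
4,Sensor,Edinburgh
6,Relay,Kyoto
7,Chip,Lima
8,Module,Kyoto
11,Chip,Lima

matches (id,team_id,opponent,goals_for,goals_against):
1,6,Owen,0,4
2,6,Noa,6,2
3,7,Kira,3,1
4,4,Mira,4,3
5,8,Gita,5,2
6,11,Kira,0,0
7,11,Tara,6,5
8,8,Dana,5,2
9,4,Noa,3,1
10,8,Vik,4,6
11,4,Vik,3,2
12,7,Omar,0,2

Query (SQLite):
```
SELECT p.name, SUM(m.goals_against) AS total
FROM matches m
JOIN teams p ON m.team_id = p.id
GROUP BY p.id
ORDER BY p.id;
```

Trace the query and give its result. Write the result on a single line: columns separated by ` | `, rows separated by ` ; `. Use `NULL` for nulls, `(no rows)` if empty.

Sensor | 6 ; Relay | 6 ; Chip | 3 ; Module | 10 ; Chip | 5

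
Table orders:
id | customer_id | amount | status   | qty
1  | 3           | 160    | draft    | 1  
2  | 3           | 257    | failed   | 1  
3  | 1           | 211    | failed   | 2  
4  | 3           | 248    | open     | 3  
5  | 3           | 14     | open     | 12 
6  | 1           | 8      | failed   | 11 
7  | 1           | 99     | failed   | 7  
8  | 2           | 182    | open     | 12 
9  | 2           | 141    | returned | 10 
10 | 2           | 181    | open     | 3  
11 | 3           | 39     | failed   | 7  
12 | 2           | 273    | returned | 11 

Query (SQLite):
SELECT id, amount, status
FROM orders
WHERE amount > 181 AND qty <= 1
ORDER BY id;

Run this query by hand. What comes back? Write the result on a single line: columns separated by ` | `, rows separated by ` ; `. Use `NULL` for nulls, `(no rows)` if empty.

2 | 257 | failed

amount > 181: ids {2, 3, 4, 8, 12}
qty <= 1: ids {1, 2}
Combine with AND.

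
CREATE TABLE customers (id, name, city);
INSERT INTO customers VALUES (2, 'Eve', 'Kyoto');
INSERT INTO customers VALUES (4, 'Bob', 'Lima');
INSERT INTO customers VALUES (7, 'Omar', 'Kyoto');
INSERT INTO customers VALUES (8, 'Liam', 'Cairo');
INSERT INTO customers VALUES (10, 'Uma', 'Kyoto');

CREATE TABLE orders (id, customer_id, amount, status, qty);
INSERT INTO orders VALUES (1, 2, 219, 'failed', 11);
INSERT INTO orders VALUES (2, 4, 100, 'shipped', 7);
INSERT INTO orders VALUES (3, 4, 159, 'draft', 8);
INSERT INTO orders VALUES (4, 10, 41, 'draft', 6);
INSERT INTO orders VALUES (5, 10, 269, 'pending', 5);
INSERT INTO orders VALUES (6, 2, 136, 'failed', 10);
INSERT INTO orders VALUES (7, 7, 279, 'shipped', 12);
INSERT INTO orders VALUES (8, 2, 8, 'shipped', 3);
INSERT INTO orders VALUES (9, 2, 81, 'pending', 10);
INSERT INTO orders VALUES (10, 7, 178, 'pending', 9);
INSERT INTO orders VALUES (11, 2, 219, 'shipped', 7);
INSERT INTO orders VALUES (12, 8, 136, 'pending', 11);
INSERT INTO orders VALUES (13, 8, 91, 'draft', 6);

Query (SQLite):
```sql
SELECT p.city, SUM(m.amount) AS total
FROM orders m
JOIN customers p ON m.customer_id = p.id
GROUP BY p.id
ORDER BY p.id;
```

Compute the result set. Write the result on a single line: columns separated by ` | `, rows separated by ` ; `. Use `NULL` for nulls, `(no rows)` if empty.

Join each orders row to its customers via customer_id.
Group joined rows by customers.id; compute SUM(m.amount) per group.
  2: ids {1, 6, 8, 9, 11} → SUM(m.amount)=663
  4: ids {2, 3} → SUM(m.amount)=259
  7: ids {7, 10} → SUM(m.amount)=457
  8: ids {12, 13} → SUM(m.amount)=227
  10: ids {4, 5} → SUM(m.amount)=310

Kyoto | 663 ; Lima | 259 ; Kyoto | 457 ; Cairo | 227 ; Kyoto | 310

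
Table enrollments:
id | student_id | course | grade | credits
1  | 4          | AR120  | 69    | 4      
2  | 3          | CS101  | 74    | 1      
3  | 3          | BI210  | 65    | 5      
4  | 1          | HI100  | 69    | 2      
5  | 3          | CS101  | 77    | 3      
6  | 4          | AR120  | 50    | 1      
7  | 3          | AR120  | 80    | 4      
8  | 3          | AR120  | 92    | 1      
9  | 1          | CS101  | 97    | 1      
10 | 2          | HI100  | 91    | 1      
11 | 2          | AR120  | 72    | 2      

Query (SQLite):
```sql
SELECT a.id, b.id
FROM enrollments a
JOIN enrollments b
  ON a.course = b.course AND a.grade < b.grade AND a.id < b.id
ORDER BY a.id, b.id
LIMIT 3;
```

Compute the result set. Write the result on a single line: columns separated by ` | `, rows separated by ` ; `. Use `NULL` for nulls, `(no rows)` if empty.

1 | 7 ; 1 | 8 ; 1 | 11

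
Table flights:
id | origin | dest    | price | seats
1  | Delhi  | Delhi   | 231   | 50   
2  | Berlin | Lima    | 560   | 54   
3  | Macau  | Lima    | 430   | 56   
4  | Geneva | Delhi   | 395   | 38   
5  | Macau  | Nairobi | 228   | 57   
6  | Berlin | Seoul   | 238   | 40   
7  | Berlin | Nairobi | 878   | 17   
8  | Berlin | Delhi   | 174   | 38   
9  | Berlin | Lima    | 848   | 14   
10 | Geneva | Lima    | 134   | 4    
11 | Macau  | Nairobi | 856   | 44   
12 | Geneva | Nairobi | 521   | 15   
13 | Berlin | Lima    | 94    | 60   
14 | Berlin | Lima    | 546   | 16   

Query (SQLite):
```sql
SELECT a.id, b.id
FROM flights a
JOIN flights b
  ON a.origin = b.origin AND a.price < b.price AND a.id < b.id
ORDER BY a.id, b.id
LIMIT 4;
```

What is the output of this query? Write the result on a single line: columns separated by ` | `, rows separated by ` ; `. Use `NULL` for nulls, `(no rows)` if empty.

2 | 7 ; 2 | 9 ; 3 | 11 ; 4 | 12

Pairs (a,b) with same origin, a.price < b.price, a.id < b.id.
origin groups: Berlin:{2,6,7,8,9,13,14} Delhi:{1} Geneva:{4,10,12} Macau:{3,5,11}
Ordered by (a.id, b.id); first 4.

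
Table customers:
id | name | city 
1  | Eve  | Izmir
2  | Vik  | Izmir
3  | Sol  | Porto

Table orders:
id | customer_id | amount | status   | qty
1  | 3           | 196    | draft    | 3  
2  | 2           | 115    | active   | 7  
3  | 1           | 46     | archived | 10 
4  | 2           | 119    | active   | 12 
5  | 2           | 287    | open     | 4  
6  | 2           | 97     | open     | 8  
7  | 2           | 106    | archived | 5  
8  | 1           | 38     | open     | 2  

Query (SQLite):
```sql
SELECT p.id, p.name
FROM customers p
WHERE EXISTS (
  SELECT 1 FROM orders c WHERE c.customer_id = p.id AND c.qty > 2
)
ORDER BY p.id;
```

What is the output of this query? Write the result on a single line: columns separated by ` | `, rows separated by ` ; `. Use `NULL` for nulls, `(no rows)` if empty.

1 | Eve ; 2 | Vik ; 3 | Sol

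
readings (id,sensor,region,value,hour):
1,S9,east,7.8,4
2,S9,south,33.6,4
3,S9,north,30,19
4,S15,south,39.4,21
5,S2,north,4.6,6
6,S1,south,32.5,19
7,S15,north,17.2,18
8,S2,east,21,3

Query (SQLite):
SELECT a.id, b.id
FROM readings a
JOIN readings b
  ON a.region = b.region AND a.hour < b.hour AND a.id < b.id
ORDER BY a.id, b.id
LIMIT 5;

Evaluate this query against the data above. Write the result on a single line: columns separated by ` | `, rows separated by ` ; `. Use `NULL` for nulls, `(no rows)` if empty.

2 | 4 ; 2 | 6 ; 5 | 7

Pairs (a,b) with same region, a.hour < b.hour, a.id < b.id.
region groups: east:{1,8} north:{3,5,7} south:{2,4,6}
Ordered by (a.id, b.id); first 5.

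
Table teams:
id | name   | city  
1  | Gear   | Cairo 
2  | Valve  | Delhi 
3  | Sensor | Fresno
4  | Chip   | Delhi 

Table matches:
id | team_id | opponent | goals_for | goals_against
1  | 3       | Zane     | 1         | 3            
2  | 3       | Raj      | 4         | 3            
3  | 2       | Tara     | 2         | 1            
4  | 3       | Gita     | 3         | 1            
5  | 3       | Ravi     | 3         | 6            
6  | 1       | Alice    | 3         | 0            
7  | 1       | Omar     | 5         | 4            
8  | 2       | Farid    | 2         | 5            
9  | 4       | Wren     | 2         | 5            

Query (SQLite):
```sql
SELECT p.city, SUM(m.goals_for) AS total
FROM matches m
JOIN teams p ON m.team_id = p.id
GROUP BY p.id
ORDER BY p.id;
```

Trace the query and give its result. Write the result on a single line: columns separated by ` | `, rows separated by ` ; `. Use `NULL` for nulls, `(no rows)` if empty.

Cairo | 8 ; Delhi | 4 ; Fresno | 11 ; Delhi | 2

Join each matches row to its teams via team_id.
Group joined rows by teams.id; compute SUM(m.goals_for) per group.
  1: ids {6, 7} → SUM(m.goals_for)=8
  2: ids {3, 8} → SUM(m.goals_for)=4
  3: ids {1, 2, 4, 5} → SUM(m.goals_for)=11
  4: ids {9} → SUM(m.goals_for)=2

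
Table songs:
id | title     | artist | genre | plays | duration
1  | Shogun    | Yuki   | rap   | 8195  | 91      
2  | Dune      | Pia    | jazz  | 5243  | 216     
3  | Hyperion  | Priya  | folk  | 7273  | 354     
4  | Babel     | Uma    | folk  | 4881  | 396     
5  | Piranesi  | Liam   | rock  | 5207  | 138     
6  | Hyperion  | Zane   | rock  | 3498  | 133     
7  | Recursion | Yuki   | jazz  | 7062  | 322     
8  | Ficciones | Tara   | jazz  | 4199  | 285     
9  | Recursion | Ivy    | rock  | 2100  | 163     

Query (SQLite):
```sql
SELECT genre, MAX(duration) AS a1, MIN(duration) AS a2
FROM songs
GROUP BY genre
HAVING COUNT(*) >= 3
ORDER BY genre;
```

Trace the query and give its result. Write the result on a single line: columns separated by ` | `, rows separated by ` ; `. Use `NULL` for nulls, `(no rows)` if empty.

jazz | 322 | 216 ; rock | 163 | 133

Group songs by genre.
Per group compute: MAX(duration), MIN(duration).
HAVING: drop groups with fewer than 3 rows.
  folk: ids {3, 4} → MAX(duration)=396, MIN(duration)=354
  jazz: ids {2, 7, 8} → MAX(duration)=322, MIN(duration)=216
  rap: ids {1} → MAX(duration)=91, MIN(duration)=91
  rock: ids {5, 6, 9} → MAX(duration)=163, MIN(duration)=133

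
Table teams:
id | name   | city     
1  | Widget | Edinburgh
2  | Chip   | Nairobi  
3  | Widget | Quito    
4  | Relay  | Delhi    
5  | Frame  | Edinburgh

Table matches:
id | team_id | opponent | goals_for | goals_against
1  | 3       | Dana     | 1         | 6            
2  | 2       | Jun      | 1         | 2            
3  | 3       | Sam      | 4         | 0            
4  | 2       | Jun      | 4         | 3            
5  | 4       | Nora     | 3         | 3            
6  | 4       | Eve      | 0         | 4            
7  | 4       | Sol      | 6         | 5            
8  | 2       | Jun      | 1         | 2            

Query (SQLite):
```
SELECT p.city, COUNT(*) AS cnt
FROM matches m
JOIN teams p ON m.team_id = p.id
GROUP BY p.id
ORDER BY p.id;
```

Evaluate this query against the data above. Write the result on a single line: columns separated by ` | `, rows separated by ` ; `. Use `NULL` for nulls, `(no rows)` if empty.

Nairobi | 3 ; Quito | 2 ; Delhi | 3

Join each matches row to its teams via team_id.
Group joined rows by teams.id; compute COUNT(*) per group.
  2: ids {2, 4, 8} → COUNT(*)=3
  3: ids {1, 3} → COUNT(*)=2
  4: ids {5, 6, 7} → COUNT(*)=3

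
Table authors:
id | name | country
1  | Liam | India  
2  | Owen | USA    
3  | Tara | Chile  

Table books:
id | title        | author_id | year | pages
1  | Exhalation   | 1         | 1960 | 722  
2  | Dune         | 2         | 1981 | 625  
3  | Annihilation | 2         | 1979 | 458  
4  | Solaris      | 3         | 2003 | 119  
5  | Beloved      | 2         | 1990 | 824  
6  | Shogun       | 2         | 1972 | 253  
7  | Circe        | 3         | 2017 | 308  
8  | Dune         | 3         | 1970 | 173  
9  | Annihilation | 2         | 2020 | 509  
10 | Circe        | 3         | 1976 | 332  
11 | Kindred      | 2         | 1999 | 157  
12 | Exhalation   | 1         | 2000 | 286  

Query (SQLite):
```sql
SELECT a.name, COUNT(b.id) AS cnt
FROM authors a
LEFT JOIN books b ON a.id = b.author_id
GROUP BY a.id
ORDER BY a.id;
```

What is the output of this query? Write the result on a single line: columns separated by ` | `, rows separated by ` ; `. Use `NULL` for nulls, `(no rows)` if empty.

Liam | 2 ; Owen | 6 ; Tara | 4

LEFT JOIN keeps every authors row; unmatched ones get NULL for books columns.
Group by authors.id and compute COUNT(b.id). COUNT(col) of an all-NULL group is 0.
  1: ids {1, 12} → COUNT(b.id)=2
  2: ids {2, 3, 5, 6, 9, 11} → COUNT(b.id)=6
  3: ids {4, 7, 8, 10} → COUNT(b.id)=4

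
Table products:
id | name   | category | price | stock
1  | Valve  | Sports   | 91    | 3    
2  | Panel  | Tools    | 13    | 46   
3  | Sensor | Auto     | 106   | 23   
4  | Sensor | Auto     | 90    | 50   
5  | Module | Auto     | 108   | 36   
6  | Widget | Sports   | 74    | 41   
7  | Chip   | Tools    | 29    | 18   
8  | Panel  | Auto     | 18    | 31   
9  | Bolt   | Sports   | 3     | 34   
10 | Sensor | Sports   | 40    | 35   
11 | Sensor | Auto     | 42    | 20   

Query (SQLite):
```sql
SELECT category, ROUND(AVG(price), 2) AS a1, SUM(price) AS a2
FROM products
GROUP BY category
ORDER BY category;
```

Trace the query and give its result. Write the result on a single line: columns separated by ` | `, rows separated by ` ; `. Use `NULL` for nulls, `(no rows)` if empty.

Auto | 72.8 | 364 ; Sports | 52 | 208 ; Tools | 21 | 42

Group products by category.
Per group compute: ROUND(AVG(price), 2), SUM(price).
  Auto: ids {3, 4, 5, 8, 11} → ROUND(AVG(price), 2)=72.8, SUM(price)=364
  Sports: ids {1, 6, 9, 10} → ROUND(AVG(price), 2)=52, SUM(price)=208
  Tools: ids {2, 7} → ROUND(AVG(price), 2)=21, SUM(price)=42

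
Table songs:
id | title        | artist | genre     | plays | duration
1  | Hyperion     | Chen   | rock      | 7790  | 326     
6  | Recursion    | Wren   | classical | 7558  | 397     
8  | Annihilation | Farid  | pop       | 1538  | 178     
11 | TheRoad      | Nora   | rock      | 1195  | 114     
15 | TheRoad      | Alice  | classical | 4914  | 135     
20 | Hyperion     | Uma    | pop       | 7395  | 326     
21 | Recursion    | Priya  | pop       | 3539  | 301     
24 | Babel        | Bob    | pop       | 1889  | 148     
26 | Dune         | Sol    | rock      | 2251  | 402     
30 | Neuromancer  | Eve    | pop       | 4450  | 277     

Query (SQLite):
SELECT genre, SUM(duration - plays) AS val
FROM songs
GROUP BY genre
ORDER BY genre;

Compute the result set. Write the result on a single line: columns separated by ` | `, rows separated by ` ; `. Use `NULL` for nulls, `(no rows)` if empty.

For each row compute duration - plays.
Group by genre; take SUM of the expression per group.
  classical: ids {6, 15} → SUM(duration - plays)=-11940
  pop: ids {8, 20, 21, 24, 30} → SUM(duration - plays)=-17581
  rock: ids {1, 11, 26} → SUM(duration - plays)=-10394

classical | -11940 ; pop | -17581 ; rock | -10394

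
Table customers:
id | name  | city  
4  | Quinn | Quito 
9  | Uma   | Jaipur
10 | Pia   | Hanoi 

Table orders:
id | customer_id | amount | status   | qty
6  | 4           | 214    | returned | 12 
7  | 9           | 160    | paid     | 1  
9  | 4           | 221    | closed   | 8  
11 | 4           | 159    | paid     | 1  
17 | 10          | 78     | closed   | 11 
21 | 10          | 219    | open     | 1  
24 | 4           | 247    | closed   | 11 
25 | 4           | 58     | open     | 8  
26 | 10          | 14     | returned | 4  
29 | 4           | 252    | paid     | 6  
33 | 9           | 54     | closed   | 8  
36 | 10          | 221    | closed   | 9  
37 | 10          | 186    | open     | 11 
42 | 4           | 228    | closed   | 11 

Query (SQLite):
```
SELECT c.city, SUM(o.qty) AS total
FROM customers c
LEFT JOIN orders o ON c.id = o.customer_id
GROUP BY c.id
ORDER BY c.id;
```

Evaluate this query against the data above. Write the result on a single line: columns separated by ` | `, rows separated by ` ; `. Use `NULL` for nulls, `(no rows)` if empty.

Quito | 57 ; Jaipur | 9 ; Hanoi | 36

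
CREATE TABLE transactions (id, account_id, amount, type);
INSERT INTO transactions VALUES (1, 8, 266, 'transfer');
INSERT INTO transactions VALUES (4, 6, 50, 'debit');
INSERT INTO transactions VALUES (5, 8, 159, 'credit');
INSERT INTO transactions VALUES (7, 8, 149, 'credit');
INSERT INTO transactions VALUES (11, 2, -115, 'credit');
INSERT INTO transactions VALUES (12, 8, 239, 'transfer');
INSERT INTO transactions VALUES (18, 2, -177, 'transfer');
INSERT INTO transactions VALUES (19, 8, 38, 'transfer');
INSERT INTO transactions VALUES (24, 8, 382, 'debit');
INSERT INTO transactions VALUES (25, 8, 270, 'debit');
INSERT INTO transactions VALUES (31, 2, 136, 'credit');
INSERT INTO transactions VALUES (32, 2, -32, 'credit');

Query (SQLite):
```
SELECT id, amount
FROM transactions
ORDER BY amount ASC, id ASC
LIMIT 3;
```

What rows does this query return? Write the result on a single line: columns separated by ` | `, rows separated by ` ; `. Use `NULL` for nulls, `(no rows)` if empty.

Sort by amount asc, tiebreak id asc: (-177, id=18), (-115, id=11), (-32, id=32), (38, id=19), (50, id=4), (136, id=31) …. Take first 3.

18 | -177 ; 11 | -115 ; 32 | -32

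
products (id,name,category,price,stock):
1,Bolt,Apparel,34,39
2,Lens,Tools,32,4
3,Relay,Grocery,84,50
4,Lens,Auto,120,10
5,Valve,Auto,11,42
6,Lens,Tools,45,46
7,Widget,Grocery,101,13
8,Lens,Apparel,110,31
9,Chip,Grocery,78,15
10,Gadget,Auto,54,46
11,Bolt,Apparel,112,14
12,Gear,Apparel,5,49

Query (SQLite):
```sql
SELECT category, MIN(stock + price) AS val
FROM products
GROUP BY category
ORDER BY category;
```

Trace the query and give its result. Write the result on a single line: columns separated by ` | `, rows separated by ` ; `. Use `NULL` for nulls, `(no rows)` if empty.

Apparel | 54 ; Auto | 53 ; Grocery | 93 ; Tools | 36

For each row compute stock + price.
Group by category; take MIN of the expression per group.
  Apparel: ids {1, 8, 11, 12} → MIN(stock + price)=54
  Auto: ids {4, 5, 10} → MIN(stock + price)=53
  Grocery: ids {3, 7, 9} → MIN(stock + price)=93
  Tools: ids {2, 6} → MIN(stock + price)=36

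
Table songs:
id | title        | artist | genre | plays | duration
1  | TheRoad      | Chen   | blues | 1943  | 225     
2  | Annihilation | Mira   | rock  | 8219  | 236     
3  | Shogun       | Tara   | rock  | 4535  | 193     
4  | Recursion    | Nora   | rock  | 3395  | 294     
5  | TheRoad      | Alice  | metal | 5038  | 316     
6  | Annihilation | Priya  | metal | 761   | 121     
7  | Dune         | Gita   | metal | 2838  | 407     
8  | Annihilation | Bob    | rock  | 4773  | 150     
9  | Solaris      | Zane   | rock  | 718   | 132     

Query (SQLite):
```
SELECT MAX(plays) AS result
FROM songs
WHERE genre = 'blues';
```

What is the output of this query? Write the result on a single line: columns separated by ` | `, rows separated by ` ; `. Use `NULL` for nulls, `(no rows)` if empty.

Rows where genre='blues' → plays values: [1943].
MAX of non-NULL values = 1943.

1943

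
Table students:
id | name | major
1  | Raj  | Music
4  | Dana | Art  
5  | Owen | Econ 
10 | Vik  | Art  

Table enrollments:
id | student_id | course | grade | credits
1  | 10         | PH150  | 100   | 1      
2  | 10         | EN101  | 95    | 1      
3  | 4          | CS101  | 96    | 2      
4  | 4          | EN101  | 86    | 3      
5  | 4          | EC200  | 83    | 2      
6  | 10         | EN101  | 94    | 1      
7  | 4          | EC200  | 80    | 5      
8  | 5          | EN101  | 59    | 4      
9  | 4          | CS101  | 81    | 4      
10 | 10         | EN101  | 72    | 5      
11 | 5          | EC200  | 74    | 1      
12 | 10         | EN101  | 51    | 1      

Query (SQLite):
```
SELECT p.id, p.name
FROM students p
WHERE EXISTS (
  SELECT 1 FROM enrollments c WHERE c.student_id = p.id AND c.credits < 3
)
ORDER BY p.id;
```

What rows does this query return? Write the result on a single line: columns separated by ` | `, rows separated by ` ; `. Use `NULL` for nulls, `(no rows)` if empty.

4 | Dana ; 5 | Owen ; 10 | Vik

For each students row, check whether any enrollments with matching student_id has credits < 3.
Keep rows where that is true.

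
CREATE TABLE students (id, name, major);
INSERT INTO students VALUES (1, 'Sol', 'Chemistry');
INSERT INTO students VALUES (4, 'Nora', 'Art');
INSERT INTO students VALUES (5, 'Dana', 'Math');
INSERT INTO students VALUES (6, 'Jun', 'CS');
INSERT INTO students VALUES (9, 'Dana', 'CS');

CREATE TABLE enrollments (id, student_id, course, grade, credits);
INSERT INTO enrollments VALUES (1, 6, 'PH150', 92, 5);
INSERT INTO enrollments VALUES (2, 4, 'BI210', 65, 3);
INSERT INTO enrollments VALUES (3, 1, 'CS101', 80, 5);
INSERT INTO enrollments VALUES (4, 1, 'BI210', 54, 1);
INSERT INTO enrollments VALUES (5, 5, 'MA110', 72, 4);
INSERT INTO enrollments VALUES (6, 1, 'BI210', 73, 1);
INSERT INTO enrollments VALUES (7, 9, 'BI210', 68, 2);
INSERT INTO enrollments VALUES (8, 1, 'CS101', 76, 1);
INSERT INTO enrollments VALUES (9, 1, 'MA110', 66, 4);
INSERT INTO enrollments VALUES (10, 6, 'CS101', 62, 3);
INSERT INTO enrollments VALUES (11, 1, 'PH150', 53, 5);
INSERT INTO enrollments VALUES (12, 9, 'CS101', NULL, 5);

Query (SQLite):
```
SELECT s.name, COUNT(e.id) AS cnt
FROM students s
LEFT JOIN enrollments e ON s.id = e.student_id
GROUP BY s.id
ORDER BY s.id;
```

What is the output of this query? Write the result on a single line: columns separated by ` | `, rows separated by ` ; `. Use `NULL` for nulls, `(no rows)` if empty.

Sol | 6 ; Nora | 1 ; Dana | 1 ; Jun | 2 ; Dana | 2

LEFT JOIN keeps every students row; unmatched ones get NULL for enrollments columns.
Group by students.id and compute COUNT(e.id). COUNT(col) of an all-NULL group is 0.
  1: ids {3, 4, 6, 8, 9, 11} → COUNT(e.id)=6
  4: ids {2} → COUNT(e.id)=1
  5: ids {5} → COUNT(e.id)=1
  6: ids {1, 10} → COUNT(e.id)=2
  9: ids {7, 12} → COUNT(e.id)=2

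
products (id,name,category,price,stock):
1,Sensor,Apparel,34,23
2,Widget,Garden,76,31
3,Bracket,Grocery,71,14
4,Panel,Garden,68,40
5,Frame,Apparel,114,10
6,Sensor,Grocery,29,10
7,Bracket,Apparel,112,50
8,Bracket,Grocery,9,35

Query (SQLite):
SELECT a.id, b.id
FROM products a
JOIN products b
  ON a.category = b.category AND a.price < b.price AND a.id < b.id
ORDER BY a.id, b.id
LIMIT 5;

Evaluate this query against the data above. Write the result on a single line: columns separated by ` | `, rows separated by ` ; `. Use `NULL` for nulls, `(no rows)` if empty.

1 | 5 ; 1 | 7

Pairs (a,b) with same category, a.price < b.price, a.id < b.id.
category groups: Apparel:{1,5,7} Garden:{2,4} Grocery:{3,6,8}
Ordered by (a.id, b.id); first 5.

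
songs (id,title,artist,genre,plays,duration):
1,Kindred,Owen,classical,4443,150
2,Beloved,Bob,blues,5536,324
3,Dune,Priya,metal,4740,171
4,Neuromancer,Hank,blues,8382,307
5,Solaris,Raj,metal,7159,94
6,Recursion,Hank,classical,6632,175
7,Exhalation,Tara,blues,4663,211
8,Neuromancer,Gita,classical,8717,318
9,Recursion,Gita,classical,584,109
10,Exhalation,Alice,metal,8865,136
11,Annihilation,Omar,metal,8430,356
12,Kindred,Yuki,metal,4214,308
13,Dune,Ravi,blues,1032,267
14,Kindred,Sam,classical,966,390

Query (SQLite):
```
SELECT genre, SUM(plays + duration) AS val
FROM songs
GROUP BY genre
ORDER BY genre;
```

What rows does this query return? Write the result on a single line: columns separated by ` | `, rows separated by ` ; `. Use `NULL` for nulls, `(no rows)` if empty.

blues | 20722 ; classical | 22484 ; metal | 34473

For each row compute plays + duration.
Group by genre; take SUM of the expression per group.
  blues: ids {2, 4, 7, 13} → SUM(plays + duration)=20722
  classical: ids {1, 6, 8, 9, 14} → SUM(plays + duration)=22484
  metal: ids {3, 5, 10, 11, 12} → SUM(plays + duration)=34473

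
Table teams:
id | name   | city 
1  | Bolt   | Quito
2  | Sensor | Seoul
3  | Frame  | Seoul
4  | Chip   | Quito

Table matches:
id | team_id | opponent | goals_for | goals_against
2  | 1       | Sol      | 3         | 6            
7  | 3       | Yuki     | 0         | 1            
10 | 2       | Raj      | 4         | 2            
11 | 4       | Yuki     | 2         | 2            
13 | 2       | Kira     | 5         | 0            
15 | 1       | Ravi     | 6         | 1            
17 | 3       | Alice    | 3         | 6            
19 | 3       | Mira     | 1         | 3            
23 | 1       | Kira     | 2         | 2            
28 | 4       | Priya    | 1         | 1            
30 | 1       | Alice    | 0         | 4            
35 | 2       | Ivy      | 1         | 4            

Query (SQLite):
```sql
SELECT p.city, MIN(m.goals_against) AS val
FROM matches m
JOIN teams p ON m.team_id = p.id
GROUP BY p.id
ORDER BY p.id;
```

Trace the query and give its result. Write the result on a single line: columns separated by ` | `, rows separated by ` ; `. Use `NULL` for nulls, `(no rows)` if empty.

Quito | 1 ; Seoul | 0 ; Seoul | 1 ; Quito | 1

Join each matches row to its teams via team_id.
Group joined rows by teams.id; compute MIN(m.goals_against) per group.
  1: ids {2, 15, 23, 30} → MIN(m.goals_against)=1
  2: ids {10, 13, 35} → MIN(m.goals_against)=0
  3: ids {7, 17, 19} → MIN(m.goals_against)=1
  4: ids {11, 28} → MIN(m.goals_against)=1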